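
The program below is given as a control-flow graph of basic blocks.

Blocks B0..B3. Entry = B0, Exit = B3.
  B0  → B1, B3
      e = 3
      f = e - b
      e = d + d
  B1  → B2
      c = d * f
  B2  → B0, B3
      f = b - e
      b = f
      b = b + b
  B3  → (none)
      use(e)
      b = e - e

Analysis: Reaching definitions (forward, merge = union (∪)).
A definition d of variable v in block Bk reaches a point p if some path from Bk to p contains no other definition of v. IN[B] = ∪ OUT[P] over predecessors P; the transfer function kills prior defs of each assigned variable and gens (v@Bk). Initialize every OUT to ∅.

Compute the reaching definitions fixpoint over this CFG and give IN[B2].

Answer: {b@B2, c@B1, e@B0, f@B0}

Derivation:
Per-block solution:
  B0:  IN={b@B2, c@B1, e@B0, f@B2}  OUT={b@B2, c@B1, e@B0, f@B0}
  B1:  IN={b@B2, c@B1, e@B0, f@B0}  OUT={b@B2, c@B1, e@B0, f@B0}
  B2:  IN={b@B2, c@B1, e@B0, f@B0}  OUT={b@B2, c@B1, e@B0, f@B2}
  B3:  IN={b@B2, c@B1, e@B0, f@B0, f@B2}  OUT={b@B3, c@B1, e@B0, f@B0, f@B2}

Merge at B2: IN[B2] = OUT[B1] = {b@B2, c@B1, e@B0, f@B0}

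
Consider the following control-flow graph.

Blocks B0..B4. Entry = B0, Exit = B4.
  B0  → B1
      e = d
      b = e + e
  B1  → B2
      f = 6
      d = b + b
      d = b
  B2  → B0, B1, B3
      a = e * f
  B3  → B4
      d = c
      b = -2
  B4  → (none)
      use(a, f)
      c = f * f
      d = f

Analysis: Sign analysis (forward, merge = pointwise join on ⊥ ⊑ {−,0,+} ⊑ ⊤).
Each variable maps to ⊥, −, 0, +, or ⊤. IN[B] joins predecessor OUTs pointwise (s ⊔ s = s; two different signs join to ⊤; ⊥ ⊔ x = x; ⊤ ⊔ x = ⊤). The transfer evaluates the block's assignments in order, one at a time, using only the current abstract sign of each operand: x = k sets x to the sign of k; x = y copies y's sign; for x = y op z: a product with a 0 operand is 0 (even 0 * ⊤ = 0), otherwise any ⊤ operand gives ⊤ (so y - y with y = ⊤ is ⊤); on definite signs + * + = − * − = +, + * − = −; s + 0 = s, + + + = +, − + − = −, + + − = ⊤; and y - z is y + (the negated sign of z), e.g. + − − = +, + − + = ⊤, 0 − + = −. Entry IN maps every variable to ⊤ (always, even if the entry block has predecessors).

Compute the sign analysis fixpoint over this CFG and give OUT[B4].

Per-block solution:
  B0: | IN=(all ⊤) | OUT=(all ⊤)
  B1: | IN=(all ⊤) | OUT={f:+; rest ⊤}
  B2: | IN={f:+; rest ⊤} | OUT={f:+; rest ⊤}
  B3: | IN={f:+; rest ⊤} | OUT={b:-, f:+; rest ⊤}
  B4: | IN={b:-, f:+; rest ⊤} | OUT={b:-, c:+, d:+, f:+; rest ⊤}

Merge at B4: IN[B4] = OUT[B3] = {a: ⊤, b: -, c: ⊤, d: ⊤, e: ⊤, f: +}
Applying B4's transfer function to that IN value gives OUT[B4] (row B4 above).

Answer: {a: ⊤, b: -, c: +, d: +, e: ⊤, f: +}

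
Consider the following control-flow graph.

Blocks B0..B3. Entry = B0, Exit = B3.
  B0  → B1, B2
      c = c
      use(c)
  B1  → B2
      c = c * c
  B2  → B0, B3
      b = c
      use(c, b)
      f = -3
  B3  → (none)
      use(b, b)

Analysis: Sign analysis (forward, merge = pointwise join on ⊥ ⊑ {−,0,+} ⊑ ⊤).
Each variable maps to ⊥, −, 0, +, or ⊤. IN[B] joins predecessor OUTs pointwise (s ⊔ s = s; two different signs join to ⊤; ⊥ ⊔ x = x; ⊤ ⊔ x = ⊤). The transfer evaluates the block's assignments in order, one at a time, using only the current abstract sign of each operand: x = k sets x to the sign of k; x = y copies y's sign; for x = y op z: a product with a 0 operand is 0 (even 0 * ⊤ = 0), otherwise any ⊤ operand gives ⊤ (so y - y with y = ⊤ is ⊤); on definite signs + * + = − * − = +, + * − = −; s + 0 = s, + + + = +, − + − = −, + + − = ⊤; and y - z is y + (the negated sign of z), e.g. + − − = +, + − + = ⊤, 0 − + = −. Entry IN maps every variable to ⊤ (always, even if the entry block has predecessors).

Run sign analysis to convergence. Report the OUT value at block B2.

Fixpoint table:
  B0: | IN=(all ⊤) | OUT=(all ⊤)
  B1: | IN=(all ⊤) | OUT=(all ⊤)
  B2: | IN=(all ⊤) | OUT={f:-; rest ⊤}
  B3: | IN={f:-; rest ⊤} | OUT={f:-; rest ⊤}

Merge at B2: IN[B2] = OUT[B0] ⊔ OUT[B1] = {a: ⊤, b: ⊤, c: ⊤, d: ⊤, e: ⊤, f: ⊤}
Applying B2's transfer function to that IN value gives OUT[B2] (row B2 above).

Answer: {a: ⊤, b: ⊤, c: ⊤, d: ⊤, e: ⊤, f: -}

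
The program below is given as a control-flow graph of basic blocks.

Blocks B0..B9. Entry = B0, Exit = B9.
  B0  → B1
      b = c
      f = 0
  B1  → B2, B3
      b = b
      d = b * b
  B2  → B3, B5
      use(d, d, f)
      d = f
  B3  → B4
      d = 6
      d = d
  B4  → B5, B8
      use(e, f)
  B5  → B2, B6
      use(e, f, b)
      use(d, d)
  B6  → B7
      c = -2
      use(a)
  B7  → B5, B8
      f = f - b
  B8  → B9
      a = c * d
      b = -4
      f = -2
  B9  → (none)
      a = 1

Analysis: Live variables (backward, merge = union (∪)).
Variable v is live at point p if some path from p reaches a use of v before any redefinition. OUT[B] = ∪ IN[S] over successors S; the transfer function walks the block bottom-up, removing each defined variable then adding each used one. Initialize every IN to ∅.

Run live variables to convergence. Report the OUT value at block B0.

Answer: {a, b, c, e, f}

Derivation:
Per-block solution:
  B0:  IN={a, c, e}  OUT={a, b, c, e, f}
  B1:  IN={a, b, c, e, f}  OUT={a, b, c, d, e, f}
  B2:  IN={a, b, c, d, e, f}  OUT={a, b, c, d, e, f}
  B3:  IN={a, b, c, e, f}  OUT={a, b, c, d, e, f}
  B4:  IN={a, b, c, d, e, f}  OUT={a, b, c, d, e, f}
  B5:  IN={a, b, c, d, e, f}  OUT={a, b, c, d, e, f}
  B6:  IN={a, b, d, e, f}  OUT={a, b, c, d, e, f}
  B7:  IN={a, b, c, d, e, f}  OUT={a, b, c, d, e, f}
  B8:  IN={c, d}  OUT={}
  B9:  IN={}  OUT={}

Merge at B0: OUT[B0] = IN[B1] = {a, b, c, e, f}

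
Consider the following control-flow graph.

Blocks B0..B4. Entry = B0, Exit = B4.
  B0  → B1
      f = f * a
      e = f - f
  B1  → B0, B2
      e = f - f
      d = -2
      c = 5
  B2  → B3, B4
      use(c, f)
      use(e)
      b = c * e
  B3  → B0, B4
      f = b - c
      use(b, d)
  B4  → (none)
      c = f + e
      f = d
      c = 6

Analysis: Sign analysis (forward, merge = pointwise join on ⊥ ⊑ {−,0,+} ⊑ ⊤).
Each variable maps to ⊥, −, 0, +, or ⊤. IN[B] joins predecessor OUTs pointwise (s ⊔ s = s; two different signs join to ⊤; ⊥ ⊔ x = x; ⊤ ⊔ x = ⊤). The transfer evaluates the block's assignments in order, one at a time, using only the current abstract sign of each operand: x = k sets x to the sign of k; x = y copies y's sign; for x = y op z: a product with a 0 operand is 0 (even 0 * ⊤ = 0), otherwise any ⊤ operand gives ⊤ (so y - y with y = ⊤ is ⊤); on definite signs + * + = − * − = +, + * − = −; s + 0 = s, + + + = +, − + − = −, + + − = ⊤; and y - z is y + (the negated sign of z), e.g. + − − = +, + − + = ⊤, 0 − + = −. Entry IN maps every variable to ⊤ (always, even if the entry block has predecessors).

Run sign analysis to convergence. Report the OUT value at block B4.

Per-block solution:
  B0:  IN=(all ⊤)  OUT=(all ⊤)
  B1:  IN=(all ⊤)  OUT={c:+, d:-; rest ⊤}
  B2:  IN={c:+, d:-; rest ⊤}  OUT={c:+, d:-; rest ⊤}
  B3:  IN={c:+, d:-; rest ⊤}  OUT={c:+, d:-; rest ⊤}
  B4:  IN={c:+, d:-; rest ⊤}  OUT={c:+, d:-, f:-; rest ⊤}

Merge at B4: IN[B4] = OUT[B2] ⊔ OUT[B3] = {a: ⊤, b: ⊤, c: +, d: -, e: ⊤, f: ⊤}
Applying B4's transfer function to that IN value gives OUT[B4] (row B4 above).

Answer: {a: ⊤, b: ⊤, c: +, d: -, e: ⊤, f: -}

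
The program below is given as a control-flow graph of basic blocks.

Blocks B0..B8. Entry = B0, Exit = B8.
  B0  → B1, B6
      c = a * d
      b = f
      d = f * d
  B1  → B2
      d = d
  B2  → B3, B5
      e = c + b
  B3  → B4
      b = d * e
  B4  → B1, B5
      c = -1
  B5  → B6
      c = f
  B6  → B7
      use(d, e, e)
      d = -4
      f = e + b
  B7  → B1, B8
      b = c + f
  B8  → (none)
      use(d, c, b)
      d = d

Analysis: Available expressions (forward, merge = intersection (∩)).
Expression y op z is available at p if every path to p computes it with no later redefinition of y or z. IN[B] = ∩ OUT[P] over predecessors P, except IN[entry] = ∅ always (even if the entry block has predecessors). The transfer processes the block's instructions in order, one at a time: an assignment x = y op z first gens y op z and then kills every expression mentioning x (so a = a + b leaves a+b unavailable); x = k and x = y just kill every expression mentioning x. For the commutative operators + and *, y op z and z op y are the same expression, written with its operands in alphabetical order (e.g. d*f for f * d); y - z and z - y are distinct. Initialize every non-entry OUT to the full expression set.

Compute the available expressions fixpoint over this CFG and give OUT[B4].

Fixpoint table:
  B0:  IN={}  OUT={}
  B1:  IN={}  OUT={}
  B2:  IN={}  OUT={b+c}
  B3:  IN={b+c}  OUT={d*e}
  B4:  IN={d*e}  OUT={d*e}
  B5:  IN={}  OUT={}
  B6:  IN={}  OUT={b+e}
  B7:  IN={b+e}  OUT={c+f}
  B8:  IN={c+f}  OUT={c+f}

Merge at B4: IN[B4] = OUT[B3] = {d*e}
Applying B4's transfer function to that IN value gives OUT[B4] (row B4 above).

Answer: {d*e}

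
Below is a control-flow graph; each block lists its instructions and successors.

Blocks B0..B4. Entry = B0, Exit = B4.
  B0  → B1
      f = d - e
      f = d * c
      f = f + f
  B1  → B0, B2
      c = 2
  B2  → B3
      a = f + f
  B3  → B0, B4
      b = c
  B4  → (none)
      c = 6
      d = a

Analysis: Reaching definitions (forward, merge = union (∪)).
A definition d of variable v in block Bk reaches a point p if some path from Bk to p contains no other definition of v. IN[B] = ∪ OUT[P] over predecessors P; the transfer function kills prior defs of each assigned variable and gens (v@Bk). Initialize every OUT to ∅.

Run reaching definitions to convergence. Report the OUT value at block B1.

Answer: {a@B2, b@B3, c@B1, f@B0}

Trace:
Per-block solution:
  B0:   IN={a@B2, b@B3, c@B1, f@B0}   OUT={a@B2, b@B3, c@B1, f@B0}
  B1:   IN={a@B2, b@B3, c@B1, f@B0}   OUT={a@B2, b@B3, c@B1, f@B0}
  B2:   IN={a@B2, b@B3, c@B1, f@B0}   OUT={a@B2, b@B3, c@B1, f@B0}
  B3:   IN={a@B2, b@B3, c@B1, f@B0}   OUT={a@B2, b@B3, c@B1, f@B0}
  B4:   IN={a@B2, b@B3, c@B1, f@B0}   OUT={a@B2, b@B3, c@B4, d@B4, f@B0}

Merge at B1: IN[B1] = OUT[B0] = {a@B2, b@B3, c@B1, f@B0}
Applying B1's transfer function to that IN value gives OUT[B1] (row B1 above).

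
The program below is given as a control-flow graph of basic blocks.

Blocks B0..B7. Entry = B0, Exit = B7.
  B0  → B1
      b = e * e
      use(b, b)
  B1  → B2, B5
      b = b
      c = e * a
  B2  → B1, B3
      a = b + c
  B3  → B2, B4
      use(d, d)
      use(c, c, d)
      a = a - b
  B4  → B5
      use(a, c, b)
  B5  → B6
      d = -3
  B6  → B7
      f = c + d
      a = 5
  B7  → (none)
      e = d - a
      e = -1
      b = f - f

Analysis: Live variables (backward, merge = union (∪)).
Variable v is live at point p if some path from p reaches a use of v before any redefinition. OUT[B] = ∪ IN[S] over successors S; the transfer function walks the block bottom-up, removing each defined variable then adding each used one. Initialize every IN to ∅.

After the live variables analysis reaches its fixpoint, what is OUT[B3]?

Answer: {a, b, c, d, e}

Working:
Fixpoint table:
  B0: | IN={a, d, e} | OUT={a, b, d, e}
  B1: | IN={a, b, d, e} | OUT={b, c, d, e}
  B2: | IN={b, c, d, e} | OUT={a, b, c, d, e}
  B3: | IN={a, b, c, d, e} | OUT={a, b, c, d, e}
  B4: | IN={a, b, c} | OUT={c}
  B5: | IN={c} | OUT={c, d}
  B6: | IN={c, d} | OUT={a, d, f}
  B7: | IN={a, d, f} | OUT={}

Merge at B3: OUT[B3] = IN[B2] ⊔ IN[B4] = {a, b, c, d, e}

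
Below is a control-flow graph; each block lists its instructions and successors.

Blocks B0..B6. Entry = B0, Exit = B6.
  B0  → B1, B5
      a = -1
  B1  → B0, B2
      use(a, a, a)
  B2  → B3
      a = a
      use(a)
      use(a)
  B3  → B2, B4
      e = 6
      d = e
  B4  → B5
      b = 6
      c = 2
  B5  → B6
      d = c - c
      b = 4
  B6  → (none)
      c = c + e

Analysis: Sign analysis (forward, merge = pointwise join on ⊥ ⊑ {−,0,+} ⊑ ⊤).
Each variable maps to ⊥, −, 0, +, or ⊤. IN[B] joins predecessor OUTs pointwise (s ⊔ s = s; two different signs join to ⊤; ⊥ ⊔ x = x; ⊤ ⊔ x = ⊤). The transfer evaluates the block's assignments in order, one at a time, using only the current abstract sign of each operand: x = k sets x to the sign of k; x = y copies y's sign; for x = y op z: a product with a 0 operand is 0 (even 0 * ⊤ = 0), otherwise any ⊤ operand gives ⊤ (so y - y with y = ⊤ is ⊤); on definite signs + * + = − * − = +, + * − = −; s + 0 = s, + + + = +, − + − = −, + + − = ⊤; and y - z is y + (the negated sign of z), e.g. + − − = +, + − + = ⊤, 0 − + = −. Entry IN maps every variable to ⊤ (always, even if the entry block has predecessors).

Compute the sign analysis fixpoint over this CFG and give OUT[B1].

Answer: {a: -, b: ⊤, c: ⊤, d: ⊤, e: ⊤, f: ⊤}

Trace:
Per-block solution:
  B0:   IN=(all ⊤)   OUT={a:-; rest ⊤}
  B1:   IN={a:-; rest ⊤}   OUT={a:-; rest ⊤}
  B2:   IN={a:-; rest ⊤}   OUT={a:-; rest ⊤}
  B3:   IN={a:-; rest ⊤}   OUT={a:-, d:+, e:+; rest ⊤}
  B4:   IN={a:-, d:+, e:+; rest ⊤}   OUT={a:-, b:+, c:+, d:+, e:+; rest ⊤}
  B5:   IN={a:-; rest ⊤}   OUT={a:-, b:+; rest ⊤}
  B6:   IN={a:-, b:+; rest ⊤}   OUT={a:-, b:+; rest ⊤}

Merge at B1: IN[B1] = OUT[B0] = {a: -, b: ⊤, c: ⊤, d: ⊤, e: ⊤, f: ⊤}
Applying B1's transfer function to that IN value gives OUT[B1] (row B1 above).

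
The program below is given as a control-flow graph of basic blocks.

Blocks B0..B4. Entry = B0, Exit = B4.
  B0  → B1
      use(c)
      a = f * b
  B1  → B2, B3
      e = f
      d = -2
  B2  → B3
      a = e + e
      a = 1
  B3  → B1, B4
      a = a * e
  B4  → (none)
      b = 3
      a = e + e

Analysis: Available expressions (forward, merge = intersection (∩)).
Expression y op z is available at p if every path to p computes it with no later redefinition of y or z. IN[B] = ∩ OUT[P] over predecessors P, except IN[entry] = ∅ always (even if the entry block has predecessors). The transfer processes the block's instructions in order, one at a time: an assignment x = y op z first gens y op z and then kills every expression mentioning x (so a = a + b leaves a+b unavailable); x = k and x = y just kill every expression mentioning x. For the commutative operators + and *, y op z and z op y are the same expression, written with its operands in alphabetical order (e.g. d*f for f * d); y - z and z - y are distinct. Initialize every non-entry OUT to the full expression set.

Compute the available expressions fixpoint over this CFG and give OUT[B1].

Fixpoint table:
  B0: | IN={} | OUT={b*f}
  B1: | IN={b*f} | OUT={b*f}
  B2: | IN={b*f} | OUT={b*f, e+e}
  B3: | IN={b*f} | OUT={b*f}
  B4: | IN={b*f} | OUT={e+e}

Merge at B1: IN[B1] = OUT[B0] ∩ OUT[B3] = {b*f}
Applying B1's transfer function to that IN value gives OUT[B1] (row B1 above).

Answer: {b*f}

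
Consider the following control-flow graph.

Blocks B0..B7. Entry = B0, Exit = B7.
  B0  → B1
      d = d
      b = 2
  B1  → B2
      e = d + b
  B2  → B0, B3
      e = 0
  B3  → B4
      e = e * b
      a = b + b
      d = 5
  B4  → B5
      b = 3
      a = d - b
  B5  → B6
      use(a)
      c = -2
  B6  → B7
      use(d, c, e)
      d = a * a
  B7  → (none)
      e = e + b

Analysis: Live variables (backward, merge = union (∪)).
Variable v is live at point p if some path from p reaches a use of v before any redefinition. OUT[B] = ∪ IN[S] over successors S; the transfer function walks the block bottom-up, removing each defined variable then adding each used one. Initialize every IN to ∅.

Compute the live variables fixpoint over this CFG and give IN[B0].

Converged values:
  B0: | IN={d} | OUT={b, d}
  B1: | IN={b, d} | OUT={b, d}
  B2: | IN={b, d} | OUT={b, d, e}
  B3: | IN={b, e} | OUT={d, e}
  B4: | IN={d, e} | OUT={a, b, d, e}
  B5: | IN={a, b, d, e} | OUT={a, b, c, d, e}
  B6: | IN={a, b, c, d, e} | OUT={b, e}
  B7: | IN={b, e} | OUT={}

Merge at B0: OUT[B0] = IN[B1] = {b, d}
Applying B0's transfer function to that OUT value gives IN[B0] (row B0 above).

Answer: {d}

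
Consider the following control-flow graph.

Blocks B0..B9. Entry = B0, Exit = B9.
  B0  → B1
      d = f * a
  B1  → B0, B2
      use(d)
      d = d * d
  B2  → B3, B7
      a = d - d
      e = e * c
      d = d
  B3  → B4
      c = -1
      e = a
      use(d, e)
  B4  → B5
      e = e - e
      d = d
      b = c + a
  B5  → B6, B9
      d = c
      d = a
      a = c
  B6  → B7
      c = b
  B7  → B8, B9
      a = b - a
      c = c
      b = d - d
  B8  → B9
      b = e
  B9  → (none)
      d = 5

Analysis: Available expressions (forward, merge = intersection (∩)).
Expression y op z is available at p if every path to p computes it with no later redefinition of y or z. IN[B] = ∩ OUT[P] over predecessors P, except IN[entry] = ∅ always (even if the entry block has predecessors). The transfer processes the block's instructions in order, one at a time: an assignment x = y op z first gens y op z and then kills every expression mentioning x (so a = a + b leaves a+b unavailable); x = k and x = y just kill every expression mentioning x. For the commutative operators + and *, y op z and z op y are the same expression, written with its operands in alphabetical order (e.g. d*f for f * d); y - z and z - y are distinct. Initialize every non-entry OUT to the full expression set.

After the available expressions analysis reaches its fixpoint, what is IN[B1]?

Fixpoint table:
  B0: | IN={} | OUT={a*f}
  B1: | IN={a*f} | OUT={a*f}
  B2: | IN={a*f} | OUT={}
  B3: | IN={} | OUT={}
  B4: | IN={} | OUT={a+c}
  B5: | IN={a+c} | OUT={}
  B6: | IN={} | OUT={}
  B7: | IN={} | OUT={d-d}
  B8: | IN={d-d} | OUT={d-d}
  B9: | IN={} | OUT={}

Merge at B1: IN[B1] = OUT[B0] = {a*f}

Answer: {a*f}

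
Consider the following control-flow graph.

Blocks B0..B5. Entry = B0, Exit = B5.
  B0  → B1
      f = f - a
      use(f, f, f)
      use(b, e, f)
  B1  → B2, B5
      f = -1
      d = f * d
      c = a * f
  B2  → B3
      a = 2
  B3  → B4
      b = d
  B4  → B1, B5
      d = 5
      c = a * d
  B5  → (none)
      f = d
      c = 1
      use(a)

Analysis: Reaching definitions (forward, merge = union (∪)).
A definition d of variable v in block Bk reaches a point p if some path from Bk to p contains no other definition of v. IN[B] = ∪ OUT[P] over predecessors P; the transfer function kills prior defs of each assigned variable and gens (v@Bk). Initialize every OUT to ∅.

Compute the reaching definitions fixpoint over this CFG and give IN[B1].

Answer: {a@B2, b@B3, c@B4, d@B4, f@B0, f@B1}

Working:
Per-block solution:
  B0: | IN={} | OUT={f@B0}
  B1: | IN={a@B2, b@B3, c@B4, d@B4, f@B0, f@B1} | OUT={a@B2, b@B3, c@B1, d@B1, f@B1}
  B2: | IN={a@B2, b@B3, c@B1, d@B1, f@B1} | OUT={a@B2, b@B3, c@B1, d@B1, f@B1}
  B3: | IN={a@B2, b@B3, c@B1, d@B1, f@B1} | OUT={a@B2, b@B3, c@B1, d@B1, f@B1}
  B4: | IN={a@B2, b@B3, c@B1, d@B1, f@B1} | OUT={a@B2, b@B3, c@B4, d@B4, f@B1}
  B5: | IN={a@B2, b@B3, c@B1, c@B4, d@B1, d@B4, f@B1} | OUT={a@B2, b@B3, c@B5, d@B1, d@B4, f@B5}

Merge at B1: IN[B1] = OUT[B0] ⊔ OUT[B4] = {a@B2, b@B3, c@B4, d@B4, f@B0, f@B1}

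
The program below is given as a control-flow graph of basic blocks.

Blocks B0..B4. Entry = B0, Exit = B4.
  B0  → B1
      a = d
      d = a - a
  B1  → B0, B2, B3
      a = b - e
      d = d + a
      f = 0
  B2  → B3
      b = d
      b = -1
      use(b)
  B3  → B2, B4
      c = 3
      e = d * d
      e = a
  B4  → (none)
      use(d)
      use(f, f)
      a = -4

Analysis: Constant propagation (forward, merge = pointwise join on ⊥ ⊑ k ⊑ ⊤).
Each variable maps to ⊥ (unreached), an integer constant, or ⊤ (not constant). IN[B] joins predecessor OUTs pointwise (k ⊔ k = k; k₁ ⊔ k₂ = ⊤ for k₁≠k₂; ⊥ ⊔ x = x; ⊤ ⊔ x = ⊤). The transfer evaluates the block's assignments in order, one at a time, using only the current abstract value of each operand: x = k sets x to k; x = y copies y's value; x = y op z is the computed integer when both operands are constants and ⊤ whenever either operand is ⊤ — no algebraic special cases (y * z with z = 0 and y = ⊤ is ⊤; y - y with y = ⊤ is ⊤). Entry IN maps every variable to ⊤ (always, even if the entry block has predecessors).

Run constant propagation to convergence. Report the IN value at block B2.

Per-block solution:
  B0:   IN=(all ⊤)   OUT=(all ⊤)
  B1:   IN=(all ⊤)   OUT={f:0; rest ⊤}
  B2:   IN={f:0; rest ⊤}   OUT={b:-1, f:0; rest ⊤}
  B3:   IN={f:0; rest ⊤}   OUT={c:3, f:0; rest ⊤}
  B4:   IN={c:3, f:0; rest ⊤}   OUT={a:-4, c:3, f:0; rest ⊤}

Merge at B2: IN[B2] = OUT[B1] ⊔ OUT[B3] = {a: ⊤, b: ⊤, c: ⊤, d: ⊤, e: ⊤, f: 0}

Answer: {a: ⊤, b: ⊤, c: ⊤, d: ⊤, e: ⊤, f: 0}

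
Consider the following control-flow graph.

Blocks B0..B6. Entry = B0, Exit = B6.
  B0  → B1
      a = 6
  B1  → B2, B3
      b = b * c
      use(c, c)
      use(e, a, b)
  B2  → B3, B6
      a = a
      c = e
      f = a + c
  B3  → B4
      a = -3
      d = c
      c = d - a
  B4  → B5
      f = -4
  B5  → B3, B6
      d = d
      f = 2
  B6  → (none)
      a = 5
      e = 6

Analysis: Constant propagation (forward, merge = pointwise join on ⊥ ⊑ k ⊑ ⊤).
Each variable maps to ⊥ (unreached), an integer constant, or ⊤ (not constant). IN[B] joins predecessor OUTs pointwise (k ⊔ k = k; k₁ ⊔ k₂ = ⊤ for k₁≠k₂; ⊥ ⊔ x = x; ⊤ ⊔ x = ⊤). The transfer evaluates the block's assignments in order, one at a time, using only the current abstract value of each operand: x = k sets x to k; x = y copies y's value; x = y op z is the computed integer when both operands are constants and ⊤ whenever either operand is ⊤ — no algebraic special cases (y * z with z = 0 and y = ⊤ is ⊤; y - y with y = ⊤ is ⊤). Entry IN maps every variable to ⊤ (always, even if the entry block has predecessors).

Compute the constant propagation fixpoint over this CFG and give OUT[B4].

Per-block solution:
  B0: | IN=(all ⊤) | OUT={a:6; rest ⊤}
  B1: | IN={a:6; rest ⊤} | OUT={a:6; rest ⊤}
  B2: | IN={a:6; rest ⊤} | OUT={a:6; rest ⊤}
  B3: | IN=(all ⊤) | OUT={a:-3; rest ⊤}
  B4: | IN={a:-3; rest ⊤} | OUT={a:-3, f:-4; rest ⊤}
  B5: | IN={a:-3, f:-4; rest ⊤} | OUT={a:-3, f:2; rest ⊤}
  B6: | IN=(all ⊤) | OUT={a:5, e:6; rest ⊤}

Merge at B4: IN[B4] = OUT[B3] = {a: -3, b: ⊤, c: ⊤, d: ⊤, e: ⊤, f: ⊤}
Applying B4's transfer function to that IN value gives OUT[B4] (row B4 above).

Answer: {a: -3, b: ⊤, c: ⊤, d: ⊤, e: ⊤, f: -4}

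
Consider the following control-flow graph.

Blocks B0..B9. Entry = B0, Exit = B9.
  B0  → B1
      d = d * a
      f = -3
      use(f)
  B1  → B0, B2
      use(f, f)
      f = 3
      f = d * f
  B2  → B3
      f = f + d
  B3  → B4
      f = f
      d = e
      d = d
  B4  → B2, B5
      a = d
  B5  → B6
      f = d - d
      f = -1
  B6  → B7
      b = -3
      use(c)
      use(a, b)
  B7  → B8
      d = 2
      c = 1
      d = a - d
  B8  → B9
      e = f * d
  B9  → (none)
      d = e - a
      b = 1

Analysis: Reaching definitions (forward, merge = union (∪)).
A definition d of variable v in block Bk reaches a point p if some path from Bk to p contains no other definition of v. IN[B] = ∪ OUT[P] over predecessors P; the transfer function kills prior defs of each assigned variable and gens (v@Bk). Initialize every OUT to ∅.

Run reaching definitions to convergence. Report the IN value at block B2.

Fixpoint table:
  B0:  IN={d@B0, f@B1}  OUT={d@B0, f@B0}
  B1:  IN={d@B0, f@B0}  OUT={d@B0, f@B1}
  B2:  IN={a@B4, d@B0, d@B3, f@B1, f@B3}  OUT={a@B4, d@B0, d@B3, f@B2}
  B3:  IN={a@B4, d@B0, d@B3, f@B2}  OUT={a@B4, d@B3, f@B3}
  B4:  IN={a@B4, d@B3, f@B3}  OUT={a@B4, d@B3, f@B3}
  B5:  IN={a@B4, d@B3, f@B3}  OUT={a@B4, d@B3, f@B5}
  B6:  IN={a@B4, d@B3, f@B5}  OUT={a@B4, b@B6, d@B3, f@B5}
  B7:  IN={a@B4, b@B6, d@B3, f@B5}  OUT={a@B4, b@B6, c@B7, d@B7, f@B5}
  B8:  IN={a@B4, b@B6, c@B7, d@B7, f@B5}  OUT={a@B4, b@B6, c@B7, d@B7, e@B8, f@B5}
  B9:  IN={a@B4, b@B6, c@B7, d@B7, e@B8, f@B5}  OUT={a@B4, b@B9, c@B7, d@B9, e@B8, f@B5}

Merge at B2: IN[B2] = OUT[B1] ⊔ OUT[B4] = {a@B4, d@B0, d@B3, f@B1, f@B3}

Answer: {a@B4, d@B0, d@B3, f@B1, f@B3}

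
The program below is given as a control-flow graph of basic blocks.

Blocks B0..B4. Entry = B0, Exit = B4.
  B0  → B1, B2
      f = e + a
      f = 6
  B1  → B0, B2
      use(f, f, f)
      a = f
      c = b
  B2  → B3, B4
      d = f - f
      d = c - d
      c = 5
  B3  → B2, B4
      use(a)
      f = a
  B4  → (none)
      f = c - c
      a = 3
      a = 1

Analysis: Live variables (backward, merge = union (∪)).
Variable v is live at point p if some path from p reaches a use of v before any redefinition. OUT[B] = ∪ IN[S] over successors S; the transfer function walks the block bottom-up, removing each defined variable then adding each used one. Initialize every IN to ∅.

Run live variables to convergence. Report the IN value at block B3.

Per-block solution:
  B0: | IN={a, b, c, e} | OUT={a, b, c, e, f}
  B1: | IN={b, e, f} | OUT={a, b, c, e, f}
  B2: | IN={a, c, f} | OUT={a, c}
  B3: | IN={a, c} | OUT={a, c, f}
  B4: | IN={c} | OUT={}

Merge at B3: OUT[B3] = IN[B2] ⊔ IN[B4] = {a, c, f}
Applying B3's transfer function to that OUT value gives IN[B3] (row B3 above).

Answer: {a, c}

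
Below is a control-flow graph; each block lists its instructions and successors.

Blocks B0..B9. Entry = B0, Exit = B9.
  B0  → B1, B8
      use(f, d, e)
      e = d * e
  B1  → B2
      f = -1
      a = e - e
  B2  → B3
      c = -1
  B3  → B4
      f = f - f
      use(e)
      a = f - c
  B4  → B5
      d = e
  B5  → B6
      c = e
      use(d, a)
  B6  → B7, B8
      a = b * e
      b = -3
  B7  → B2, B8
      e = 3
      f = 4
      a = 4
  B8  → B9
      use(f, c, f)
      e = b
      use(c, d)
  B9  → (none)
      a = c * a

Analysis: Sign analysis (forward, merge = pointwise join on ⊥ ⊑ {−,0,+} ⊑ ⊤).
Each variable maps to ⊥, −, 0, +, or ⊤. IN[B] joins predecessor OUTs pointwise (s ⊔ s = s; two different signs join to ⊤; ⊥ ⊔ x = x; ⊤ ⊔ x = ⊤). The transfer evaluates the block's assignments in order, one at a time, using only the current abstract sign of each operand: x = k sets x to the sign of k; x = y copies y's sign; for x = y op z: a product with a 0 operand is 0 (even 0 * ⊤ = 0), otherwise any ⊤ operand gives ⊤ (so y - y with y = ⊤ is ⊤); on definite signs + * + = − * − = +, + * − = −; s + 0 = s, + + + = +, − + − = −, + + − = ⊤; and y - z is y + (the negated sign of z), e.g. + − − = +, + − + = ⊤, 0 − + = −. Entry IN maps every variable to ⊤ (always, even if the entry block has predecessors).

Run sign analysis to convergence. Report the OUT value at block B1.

Answer: {a: ⊤, b: ⊤, c: ⊤, d: ⊤, e: ⊤, f: -}

Working:
Fixpoint table:
  B0:  IN=(all ⊤)  OUT=(all ⊤)
  B1:  IN=(all ⊤)  OUT={f:-; rest ⊤}
  B2:  IN=(all ⊤)  OUT={c:-; rest ⊤}
  B3:  IN={c:-; rest ⊤}  OUT={c:-; rest ⊤}
  B4:  IN={c:-; rest ⊤}  OUT={c:-; rest ⊤}
  B5:  IN={c:-; rest ⊤}  OUT=(all ⊤)
  B6:  IN=(all ⊤)  OUT={b:-; rest ⊤}
  B7:  IN={b:-; rest ⊤}  OUT={a:+, b:-, e:+, f:+; rest ⊤}
  B8:  IN=(all ⊤)  OUT=(all ⊤)
  B9:  IN=(all ⊤)  OUT=(all ⊤)

Merge at B1: IN[B1] = OUT[B0] = {a: ⊤, b: ⊤, c: ⊤, d: ⊤, e: ⊤, f: ⊤}
Applying B1's transfer function to that IN value gives OUT[B1] (row B1 above).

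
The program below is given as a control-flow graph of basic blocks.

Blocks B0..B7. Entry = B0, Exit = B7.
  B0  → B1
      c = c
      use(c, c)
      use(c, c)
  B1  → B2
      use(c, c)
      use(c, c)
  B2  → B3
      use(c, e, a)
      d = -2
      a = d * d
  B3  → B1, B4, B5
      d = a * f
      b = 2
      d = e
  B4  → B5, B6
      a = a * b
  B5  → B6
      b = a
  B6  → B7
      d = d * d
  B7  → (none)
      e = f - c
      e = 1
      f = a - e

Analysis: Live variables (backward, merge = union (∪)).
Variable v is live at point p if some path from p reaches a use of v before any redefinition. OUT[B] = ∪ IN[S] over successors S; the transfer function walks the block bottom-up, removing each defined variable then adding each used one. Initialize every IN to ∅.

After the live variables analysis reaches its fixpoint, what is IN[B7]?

Answer: {a, c, f}

Trace:
Fixpoint table:
  B0:   IN={a, c, e, f}   OUT={a, c, e, f}
  B1:   IN={a, c, e, f}   OUT={a, c, e, f}
  B2:   IN={a, c, e, f}   OUT={a, c, e, f}
  B3:   IN={a, c, e, f}   OUT={a, b, c, d, e, f}
  B4:   IN={a, b, c, d, f}   OUT={a, c, d, f}
  B5:   IN={a, c, d, f}   OUT={a, c, d, f}
  B6:   IN={a, c, d, f}   OUT={a, c, f}
  B7:   IN={a, c, f}   OUT={}

B7 is the boundary node: OUT[B7] = {}
Applying B7's transfer function to that OUT value gives IN[B7] (row B7 above).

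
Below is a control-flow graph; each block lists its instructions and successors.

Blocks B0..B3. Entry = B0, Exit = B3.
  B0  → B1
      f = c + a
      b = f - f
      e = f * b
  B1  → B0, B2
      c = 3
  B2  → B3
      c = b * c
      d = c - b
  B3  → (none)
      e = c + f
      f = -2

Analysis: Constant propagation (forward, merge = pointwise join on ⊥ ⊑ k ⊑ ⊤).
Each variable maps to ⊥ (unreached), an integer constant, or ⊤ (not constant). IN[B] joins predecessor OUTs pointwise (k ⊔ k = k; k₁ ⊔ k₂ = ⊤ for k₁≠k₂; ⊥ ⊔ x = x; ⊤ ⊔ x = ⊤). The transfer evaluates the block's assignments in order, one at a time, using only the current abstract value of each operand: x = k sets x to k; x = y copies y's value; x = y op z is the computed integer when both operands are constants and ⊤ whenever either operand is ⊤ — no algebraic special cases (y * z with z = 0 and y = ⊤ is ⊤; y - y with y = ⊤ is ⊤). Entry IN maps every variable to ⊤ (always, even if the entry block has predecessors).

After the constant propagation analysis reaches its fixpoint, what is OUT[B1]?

Answer: {a: ⊤, b: ⊤, c: 3, d: ⊤, e: ⊤, f: ⊤}

Derivation:
Per-block solution:
  B0:   IN=(all ⊤)   OUT=(all ⊤)
  B1:   IN=(all ⊤)   OUT={c:3; rest ⊤}
  B2:   IN={c:3; rest ⊤}   OUT=(all ⊤)
  B3:   IN=(all ⊤)   OUT={f:-2; rest ⊤}

Merge at B1: IN[B1] = OUT[B0] = {a: ⊤, b: ⊤, c: ⊤, d: ⊤, e: ⊤, f: ⊤}
Applying B1's transfer function to that IN value gives OUT[B1] (row B1 above).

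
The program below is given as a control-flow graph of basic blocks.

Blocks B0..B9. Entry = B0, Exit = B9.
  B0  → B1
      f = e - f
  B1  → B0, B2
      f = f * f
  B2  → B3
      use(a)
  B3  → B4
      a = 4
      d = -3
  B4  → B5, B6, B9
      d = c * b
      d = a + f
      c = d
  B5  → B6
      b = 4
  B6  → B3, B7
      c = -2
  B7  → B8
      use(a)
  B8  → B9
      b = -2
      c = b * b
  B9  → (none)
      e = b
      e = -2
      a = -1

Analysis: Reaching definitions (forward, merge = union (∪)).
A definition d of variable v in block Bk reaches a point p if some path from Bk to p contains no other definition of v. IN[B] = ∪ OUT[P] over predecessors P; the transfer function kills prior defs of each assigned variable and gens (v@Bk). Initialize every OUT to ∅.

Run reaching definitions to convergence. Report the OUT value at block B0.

Answer: {f@B0}

Working:
Per-block solution:
  B0:   IN={f@B1}   OUT={f@B0}
  B1:   IN={f@B0}   OUT={f@B1}
  B2:   IN={f@B1}   OUT={f@B1}
  B3:   IN={a@B3, b@B5, c@B6, d@B4, f@B1}   OUT={a@B3, b@B5, c@B6, d@B3, f@B1}
  B4:   IN={a@B3, b@B5, c@B6, d@B3, f@B1}   OUT={a@B3, b@B5, c@B4, d@B4, f@B1}
  B5:   IN={a@B3, b@B5, c@B4, d@B4, f@B1}   OUT={a@B3, b@B5, c@B4, d@B4, f@B1}
  B6:   IN={a@B3, b@B5, c@B4, d@B4, f@B1}   OUT={a@B3, b@B5, c@B6, d@B4, f@B1}
  B7:   IN={a@B3, b@B5, c@B6, d@B4, f@B1}   OUT={a@B3, b@B5, c@B6, d@B4, f@B1}
  B8:   IN={a@B3, b@B5, c@B6, d@B4, f@B1}   OUT={a@B3, b@B8, c@B8, d@B4, f@B1}
  B9:   IN={a@B3, b@B5, b@B8, c@B4, c@B8, d@B4, f@B1}   OUT={a@B9, b@B5, b@B8, c@B4, c@B8, d@B4, e@B9, f@B1}

Merge at B0 (entry node, so the boundary value {} is joined with the incoming edge(s)): IN[B0] = {} ⊔ OUT[B1] = {f@B1}
Applying B0's transfer function to that IN value gives OUT[B0] (row B0 above).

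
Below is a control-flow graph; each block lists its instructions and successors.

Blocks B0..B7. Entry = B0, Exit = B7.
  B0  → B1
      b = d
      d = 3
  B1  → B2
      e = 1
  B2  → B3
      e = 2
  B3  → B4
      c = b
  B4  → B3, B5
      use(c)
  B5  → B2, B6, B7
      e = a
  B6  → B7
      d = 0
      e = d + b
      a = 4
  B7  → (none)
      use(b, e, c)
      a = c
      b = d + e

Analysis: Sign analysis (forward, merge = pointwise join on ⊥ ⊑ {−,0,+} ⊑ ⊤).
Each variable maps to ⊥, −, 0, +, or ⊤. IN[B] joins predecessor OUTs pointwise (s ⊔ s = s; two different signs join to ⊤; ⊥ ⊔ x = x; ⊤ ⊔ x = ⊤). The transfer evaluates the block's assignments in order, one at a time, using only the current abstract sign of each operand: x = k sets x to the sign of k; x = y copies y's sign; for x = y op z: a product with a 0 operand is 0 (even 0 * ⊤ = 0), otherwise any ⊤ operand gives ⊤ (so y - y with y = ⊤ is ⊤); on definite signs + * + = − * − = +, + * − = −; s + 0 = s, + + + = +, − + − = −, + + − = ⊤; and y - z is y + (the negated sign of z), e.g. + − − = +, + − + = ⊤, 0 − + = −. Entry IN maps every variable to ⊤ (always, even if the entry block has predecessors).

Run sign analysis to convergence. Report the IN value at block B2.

Per-block solution:
  B0:   IN=(all ⊤)   OUT={d:+; rest ⊤}
  B1:   IN={d:+; rest ⊤}   OUT={d:+, e:+; rest ⊤}
  B2:   IN={d:+; rest ⊤}   OUT={d:+, e:+; rest ⊤}
  B3:   IN={d:+, e:+; rest ⊤}   OUT={d:+, e:+; rest ⊤}
  B4:   IN={d:+, e:+; rest ⊤}   OUT={d:+, e:+; rest ⊤}
  B5:   IN={d:+, e:+; rest ⊤}   OUT={d:+; rest ⊤}
  B6:   IN={d:+; rest ⊤}   OUT={a:+, d:0; rest ⊤}
  B7:   IN=(all ⊤)   OUT=(all ⊤)

Merge at B2: IN[B2] = OUT[B1] ⊔ OUT[B5] = {a: ⊤, b: ⊤, c: ⊤, d: +, e: ⊤, f: ⊤}

Answer: {a: ⊤, b: ⊤, c: ⊤, d: +, e: ⊤, f: ⊤}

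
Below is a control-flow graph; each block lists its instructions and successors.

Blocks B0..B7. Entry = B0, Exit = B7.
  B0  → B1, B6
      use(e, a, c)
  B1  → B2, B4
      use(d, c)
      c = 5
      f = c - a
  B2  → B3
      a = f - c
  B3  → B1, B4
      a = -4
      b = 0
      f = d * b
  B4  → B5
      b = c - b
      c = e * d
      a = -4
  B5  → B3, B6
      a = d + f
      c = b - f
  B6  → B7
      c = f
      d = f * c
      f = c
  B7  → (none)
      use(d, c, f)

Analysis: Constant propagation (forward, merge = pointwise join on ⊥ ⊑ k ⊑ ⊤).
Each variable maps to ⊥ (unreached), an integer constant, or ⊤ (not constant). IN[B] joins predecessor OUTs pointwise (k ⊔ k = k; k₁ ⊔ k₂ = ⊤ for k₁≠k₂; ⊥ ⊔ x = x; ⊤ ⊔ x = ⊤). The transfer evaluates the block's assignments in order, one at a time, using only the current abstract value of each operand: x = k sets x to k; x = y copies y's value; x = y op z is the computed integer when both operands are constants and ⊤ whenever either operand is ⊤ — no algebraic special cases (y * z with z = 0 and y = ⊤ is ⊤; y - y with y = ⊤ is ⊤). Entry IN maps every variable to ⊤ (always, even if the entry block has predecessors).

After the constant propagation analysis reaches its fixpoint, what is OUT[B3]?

Answer: {a: -4, b: 0, c: ⊤, d: ⊤, e: ⊤, f: ⊤}

Trace:
Per-block solution:
  B0:   IN=(all ⊤)   OUT=(all ⊤)
  B1:   IN=(all ⊤)   OUT={c:5; rest ⊤}
  B2:   IN={c:5; rest ⊤}   OUT={c:5; rest ⊤}
  B3:   IN=(all ⊤)   OUT={a:-4, b:0; rest ⊤}
  B4:   IN=(all ⊤)   OUT={a:-4; rest ⊤}
  B5:   IN={a:-4; rest ⊤}   OUT=(all ⊤)
  B6:   IN=(all ⊤)   OUT=(all ⊤)
  B7:   IN=(all ⊤)   OUT=(all ⊤)

Merge at B3: IN[B3] = OUT[B2] ⊔ OUT[B5] = {a: ⊤, b: ⊤, c: ⊤, d: ⊤, e: ⊤, f: ⊤}
Applying B3's transfer function to that IN value gives OUT[B3] (row B3 above).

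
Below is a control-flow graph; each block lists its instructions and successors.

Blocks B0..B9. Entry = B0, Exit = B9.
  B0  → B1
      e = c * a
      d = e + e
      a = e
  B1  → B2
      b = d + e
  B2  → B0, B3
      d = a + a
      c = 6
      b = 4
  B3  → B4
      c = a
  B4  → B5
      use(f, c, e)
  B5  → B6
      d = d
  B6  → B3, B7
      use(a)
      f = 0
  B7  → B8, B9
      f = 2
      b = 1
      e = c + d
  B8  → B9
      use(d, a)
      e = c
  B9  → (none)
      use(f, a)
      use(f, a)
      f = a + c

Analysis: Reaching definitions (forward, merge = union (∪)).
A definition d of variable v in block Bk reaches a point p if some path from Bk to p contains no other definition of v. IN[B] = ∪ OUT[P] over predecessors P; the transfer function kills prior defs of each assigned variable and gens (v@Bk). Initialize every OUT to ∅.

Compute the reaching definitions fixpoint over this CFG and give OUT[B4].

Answer: {a@B0, b@B2, c@B3, d@B2, d@B5, e@B0, f@B6}

Working:
Fixpoint table:
  B0: | IN={a@B0, b@B2, c@B2, d@B2, e@B0} | OUT={a@B0, b@B2, c@B2, d@B0, e@B0}
  B1: | IN={a@B0, b@B2, c@B2, d@B0, e@B0} | OUT={a@B0, b@B1, c@B2, d@B0, e@B0}
  B2: | IN={a@B0, b@B1, c@B2, d@B0, e@B0} | OUT={a@B0, b@B2, c@B2, d@B2, e@B0}
  B3: | IN={a@B0, b@B2, c@B2, c@B3, d@B2, d@B5, e@B0, f@B6} | OUT={a@B0, b@B2, c@B3, d@B2, d@B5, e@B0, f@B6}
  B4: | IN={a@B0, b@B2, c@B3, d@B2, d@B5, e@B0, f@B6} | OUT={a@B0, b@B2, c@B3, d@B2, d@B5, e@B0, f@B6}
  B5: | IN={a@B0, b@B2, c@B3, d@B2, d@B5, e@B0, f@B6} | OUT={a@B0, b@B2, c@B3, d@B5, e@B0, f@B6}
  B6: | IN={a@B0, b@B2, c@B3, d@B5, e@B0, f@B6} | OUT={a@B0, b@B2, c@B3, d@B5, e@B0, f@B6}
  B7: | IN={a@B0, b@B2, c@B3, d@B5, e@B0, f@B6} | OUT={a@B0, b@B7, c@B3, d@B5, e@B7, f@B7}
  B8: | IN={a@B0, b@B7, c@B3, d@B5, e@B7, f@B7} | OUT={a@B0, b@B7, c@B3, d@B5, e@B8, f@B7}
  B9: | IN={a@B0, b@B7, c@B3, d@B5, e@B7, e@B8, f@B7} | OUT={a@B0, b@B7, c@B3, d@B5, e@B7, e@B8, f@B9}

Merge at B4: IN[B4] = OUT[B3] = {a@B0, b@B2, c@B3, d@B2, d@B5, e@B0, f@B6}
Applying B4's transfer function to that IN value gives OUT[B4] (row B4 above).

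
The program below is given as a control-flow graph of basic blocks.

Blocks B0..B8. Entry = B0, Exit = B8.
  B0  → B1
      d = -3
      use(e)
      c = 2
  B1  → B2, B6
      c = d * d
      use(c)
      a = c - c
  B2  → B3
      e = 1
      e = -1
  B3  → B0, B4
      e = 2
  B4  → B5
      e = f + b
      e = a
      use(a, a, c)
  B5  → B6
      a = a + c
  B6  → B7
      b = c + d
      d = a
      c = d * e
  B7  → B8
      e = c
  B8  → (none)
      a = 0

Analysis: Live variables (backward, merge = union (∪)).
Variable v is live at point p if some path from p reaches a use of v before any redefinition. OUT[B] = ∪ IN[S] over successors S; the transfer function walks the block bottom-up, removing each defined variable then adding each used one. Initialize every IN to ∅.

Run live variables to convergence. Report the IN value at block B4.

Per-block solution:
  B0:   IN={b, e, f}   OUT={b, d, e, f}
  B1:   IN={b, d, e, f}   OUT={a, b, c, d, e, f}
  B2:   IN={a, b, c, d, f}   OUT={a, b, c, d, f}
  B3:   IN={a, b, c, d, f}   OUT={a, b, c, d, e, f}
  B4:   IN={a, b, c, d, f}   OUT={a, c, d, e}
  B5:   IN={a, c, d, e}   OUT={a, c, d, e}
  B6:   IN={a, c, d, e}   OUT={c}
  B7:   IN={c}   OUT={}
  B8:   IN={}   OUT={}

Merge at B4: OUT[B4] = IN[B5] = {a, c, d, e}
Applying B4's transfer function to that OUT value gives IN[B4] (row B4 above).

Answer: {a, b, c, d, f}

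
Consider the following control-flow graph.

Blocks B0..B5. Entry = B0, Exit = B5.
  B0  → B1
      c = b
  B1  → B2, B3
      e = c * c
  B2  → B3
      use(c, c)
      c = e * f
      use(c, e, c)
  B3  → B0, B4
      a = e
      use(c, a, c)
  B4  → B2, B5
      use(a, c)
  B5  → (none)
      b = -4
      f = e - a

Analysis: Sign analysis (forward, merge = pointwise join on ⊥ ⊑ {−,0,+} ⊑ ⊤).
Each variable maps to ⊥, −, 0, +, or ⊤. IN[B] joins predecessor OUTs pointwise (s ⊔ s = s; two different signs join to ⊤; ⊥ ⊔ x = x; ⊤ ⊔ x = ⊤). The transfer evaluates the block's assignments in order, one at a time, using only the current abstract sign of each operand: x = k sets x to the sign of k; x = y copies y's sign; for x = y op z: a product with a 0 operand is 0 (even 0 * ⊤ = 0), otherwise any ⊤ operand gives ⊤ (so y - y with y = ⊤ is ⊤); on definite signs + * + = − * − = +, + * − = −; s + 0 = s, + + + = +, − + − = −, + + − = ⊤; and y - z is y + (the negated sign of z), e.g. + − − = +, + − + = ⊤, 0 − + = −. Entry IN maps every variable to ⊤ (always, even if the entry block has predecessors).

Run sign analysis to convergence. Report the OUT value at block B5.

Converged values:
  B0:   IN=(all ⊤)   OUT=(all ⊤)
  B1:   IN=(all ⊤)   OUT=(all ⊤)
  B2:   IN=(all ⊤)   OUT=(all ⊤)
  B3:   IN=(all ⊤)   OUT=(all ⊤)
  B4:   IN=(all ⊤)   OUT=(all ⊤)
  B5:   IN=(all ⊤)   OUT={b:-; rest ⊤}

Merge at B5: IN[B5] = OUT[B4] = {a: ⊤, b: ⊤, c: ⊤, d: ⊤, e: ⊤, f: ⊤}
Applying B5's transfer function to that IN value gives OUT[B5] (row B5 above).

Answer: {a: ⊤, b: -, c: ⊤, d: ⊤, e: ⊤, f: ⊤}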